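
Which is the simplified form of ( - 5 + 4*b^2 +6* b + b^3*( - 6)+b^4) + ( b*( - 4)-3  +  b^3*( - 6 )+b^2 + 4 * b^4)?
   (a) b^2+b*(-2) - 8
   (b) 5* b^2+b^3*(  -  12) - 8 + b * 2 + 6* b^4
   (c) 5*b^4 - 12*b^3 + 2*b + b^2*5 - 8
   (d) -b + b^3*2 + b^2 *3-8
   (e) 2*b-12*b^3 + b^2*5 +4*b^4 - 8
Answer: c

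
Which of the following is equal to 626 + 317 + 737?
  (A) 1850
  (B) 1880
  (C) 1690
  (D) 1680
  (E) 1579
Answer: D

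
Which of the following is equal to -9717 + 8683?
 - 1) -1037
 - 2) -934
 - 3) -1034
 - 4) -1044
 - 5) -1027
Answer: 3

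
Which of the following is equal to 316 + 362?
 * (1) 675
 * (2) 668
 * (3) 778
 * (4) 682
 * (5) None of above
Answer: 5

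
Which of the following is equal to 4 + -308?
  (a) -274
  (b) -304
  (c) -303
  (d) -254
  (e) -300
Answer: b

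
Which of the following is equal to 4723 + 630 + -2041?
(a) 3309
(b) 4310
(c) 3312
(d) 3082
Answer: c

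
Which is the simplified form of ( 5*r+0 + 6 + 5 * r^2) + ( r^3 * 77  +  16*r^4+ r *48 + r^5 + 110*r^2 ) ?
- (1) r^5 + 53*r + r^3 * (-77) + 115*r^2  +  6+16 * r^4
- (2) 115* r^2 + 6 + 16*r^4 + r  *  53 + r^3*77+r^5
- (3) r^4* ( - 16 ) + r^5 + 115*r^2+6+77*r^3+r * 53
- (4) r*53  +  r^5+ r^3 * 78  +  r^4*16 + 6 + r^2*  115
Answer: 2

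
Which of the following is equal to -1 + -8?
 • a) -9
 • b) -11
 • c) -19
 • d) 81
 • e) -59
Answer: a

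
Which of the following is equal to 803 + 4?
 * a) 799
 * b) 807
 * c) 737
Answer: b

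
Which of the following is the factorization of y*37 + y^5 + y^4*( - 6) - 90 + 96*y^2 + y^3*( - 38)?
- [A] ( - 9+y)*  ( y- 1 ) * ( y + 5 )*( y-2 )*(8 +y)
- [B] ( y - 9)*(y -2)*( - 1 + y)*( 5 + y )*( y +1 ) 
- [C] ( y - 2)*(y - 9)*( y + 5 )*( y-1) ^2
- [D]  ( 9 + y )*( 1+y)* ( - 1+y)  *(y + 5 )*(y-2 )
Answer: B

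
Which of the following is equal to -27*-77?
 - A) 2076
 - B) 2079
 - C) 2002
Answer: B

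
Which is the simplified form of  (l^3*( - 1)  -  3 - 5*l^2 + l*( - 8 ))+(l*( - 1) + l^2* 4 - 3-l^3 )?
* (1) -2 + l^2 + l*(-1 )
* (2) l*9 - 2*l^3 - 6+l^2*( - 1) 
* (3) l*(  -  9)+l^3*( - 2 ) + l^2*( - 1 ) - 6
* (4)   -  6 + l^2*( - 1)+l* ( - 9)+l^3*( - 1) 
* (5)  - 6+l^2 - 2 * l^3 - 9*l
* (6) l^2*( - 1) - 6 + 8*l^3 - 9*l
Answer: 3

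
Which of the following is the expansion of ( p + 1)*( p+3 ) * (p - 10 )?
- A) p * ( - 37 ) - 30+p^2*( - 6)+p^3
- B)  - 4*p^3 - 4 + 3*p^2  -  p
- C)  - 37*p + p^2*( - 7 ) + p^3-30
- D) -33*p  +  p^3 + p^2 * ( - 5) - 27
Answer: A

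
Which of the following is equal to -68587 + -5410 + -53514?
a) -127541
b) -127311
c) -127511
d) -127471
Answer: c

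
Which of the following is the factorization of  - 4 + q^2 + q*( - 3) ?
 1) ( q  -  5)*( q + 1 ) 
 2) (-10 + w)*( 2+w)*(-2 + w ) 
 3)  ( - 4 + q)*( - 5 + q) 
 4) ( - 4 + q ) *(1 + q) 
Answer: 4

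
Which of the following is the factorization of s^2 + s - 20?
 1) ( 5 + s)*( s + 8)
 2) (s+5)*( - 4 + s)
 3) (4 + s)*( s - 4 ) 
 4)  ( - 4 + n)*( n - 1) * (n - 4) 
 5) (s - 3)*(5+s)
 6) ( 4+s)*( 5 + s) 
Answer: 2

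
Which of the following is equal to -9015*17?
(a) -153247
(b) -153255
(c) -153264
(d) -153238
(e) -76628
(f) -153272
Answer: b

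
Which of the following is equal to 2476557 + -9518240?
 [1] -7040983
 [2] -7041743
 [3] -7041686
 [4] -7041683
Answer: 4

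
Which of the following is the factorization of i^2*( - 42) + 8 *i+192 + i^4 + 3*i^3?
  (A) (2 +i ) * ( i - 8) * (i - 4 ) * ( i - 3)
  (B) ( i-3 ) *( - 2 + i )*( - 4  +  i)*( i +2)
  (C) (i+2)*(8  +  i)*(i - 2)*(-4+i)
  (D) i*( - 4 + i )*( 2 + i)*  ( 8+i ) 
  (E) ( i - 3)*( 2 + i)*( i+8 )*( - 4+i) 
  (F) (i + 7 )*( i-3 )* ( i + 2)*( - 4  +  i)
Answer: E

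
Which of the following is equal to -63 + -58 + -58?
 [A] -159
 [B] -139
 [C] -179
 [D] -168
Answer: C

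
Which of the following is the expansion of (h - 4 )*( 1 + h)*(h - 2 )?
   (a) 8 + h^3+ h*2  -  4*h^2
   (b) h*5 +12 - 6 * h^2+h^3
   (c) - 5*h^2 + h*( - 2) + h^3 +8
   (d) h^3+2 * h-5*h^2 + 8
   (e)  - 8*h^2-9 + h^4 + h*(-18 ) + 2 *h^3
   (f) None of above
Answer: d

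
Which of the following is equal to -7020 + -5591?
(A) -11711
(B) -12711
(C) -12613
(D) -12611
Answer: D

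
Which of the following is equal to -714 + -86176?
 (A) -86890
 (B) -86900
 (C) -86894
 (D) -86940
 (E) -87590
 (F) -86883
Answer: A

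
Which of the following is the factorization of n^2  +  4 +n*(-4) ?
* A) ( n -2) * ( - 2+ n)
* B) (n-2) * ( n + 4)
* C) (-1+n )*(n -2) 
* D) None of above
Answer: A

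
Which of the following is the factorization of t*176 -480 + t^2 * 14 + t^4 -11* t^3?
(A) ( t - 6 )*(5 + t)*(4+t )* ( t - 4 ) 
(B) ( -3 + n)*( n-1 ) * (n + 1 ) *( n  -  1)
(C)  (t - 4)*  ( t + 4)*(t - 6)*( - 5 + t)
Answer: C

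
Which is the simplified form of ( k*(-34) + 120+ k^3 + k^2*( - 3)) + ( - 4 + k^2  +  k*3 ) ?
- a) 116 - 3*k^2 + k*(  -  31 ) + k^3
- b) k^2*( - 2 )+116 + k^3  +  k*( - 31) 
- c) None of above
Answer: b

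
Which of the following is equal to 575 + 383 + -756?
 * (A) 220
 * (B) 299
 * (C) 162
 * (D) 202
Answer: D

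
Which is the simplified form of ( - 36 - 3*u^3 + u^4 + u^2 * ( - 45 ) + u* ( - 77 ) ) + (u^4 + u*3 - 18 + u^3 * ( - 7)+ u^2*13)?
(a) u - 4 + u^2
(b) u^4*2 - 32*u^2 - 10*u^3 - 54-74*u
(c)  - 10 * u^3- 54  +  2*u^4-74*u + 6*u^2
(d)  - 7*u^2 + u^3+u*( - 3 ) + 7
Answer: b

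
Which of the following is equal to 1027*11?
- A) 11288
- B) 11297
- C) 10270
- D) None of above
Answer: B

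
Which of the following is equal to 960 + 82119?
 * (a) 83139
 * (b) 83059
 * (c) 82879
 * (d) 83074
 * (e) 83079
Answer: e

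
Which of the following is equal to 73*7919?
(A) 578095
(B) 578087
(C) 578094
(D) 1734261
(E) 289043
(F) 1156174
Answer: B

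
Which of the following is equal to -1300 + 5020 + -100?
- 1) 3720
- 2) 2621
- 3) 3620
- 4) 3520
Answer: 3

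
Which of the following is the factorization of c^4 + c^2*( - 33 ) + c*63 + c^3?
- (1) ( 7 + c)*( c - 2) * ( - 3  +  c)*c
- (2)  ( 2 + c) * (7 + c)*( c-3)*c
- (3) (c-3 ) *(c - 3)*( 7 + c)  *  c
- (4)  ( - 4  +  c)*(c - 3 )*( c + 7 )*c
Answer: 3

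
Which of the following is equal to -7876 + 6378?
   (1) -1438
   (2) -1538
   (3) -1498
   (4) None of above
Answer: 3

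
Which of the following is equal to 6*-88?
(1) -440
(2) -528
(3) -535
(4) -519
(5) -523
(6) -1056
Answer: 2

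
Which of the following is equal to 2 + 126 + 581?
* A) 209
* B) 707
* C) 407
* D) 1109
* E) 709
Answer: E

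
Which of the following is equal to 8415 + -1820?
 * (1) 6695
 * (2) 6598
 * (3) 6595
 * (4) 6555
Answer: 3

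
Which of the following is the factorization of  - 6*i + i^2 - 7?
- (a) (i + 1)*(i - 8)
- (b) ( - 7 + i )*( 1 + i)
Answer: b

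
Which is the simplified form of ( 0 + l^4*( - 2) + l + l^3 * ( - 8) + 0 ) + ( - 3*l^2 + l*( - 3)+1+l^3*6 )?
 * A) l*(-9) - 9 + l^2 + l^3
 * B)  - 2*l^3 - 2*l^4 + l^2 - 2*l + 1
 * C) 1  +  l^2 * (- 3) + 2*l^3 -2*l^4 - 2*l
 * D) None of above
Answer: D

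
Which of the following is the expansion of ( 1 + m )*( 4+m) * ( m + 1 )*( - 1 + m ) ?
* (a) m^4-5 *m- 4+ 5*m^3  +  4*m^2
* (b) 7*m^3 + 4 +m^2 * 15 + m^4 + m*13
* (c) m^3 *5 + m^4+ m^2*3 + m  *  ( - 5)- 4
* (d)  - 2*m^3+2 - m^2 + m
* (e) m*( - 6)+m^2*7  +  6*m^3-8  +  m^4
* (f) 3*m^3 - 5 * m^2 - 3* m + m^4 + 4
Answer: c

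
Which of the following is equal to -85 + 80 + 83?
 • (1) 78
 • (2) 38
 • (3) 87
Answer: 1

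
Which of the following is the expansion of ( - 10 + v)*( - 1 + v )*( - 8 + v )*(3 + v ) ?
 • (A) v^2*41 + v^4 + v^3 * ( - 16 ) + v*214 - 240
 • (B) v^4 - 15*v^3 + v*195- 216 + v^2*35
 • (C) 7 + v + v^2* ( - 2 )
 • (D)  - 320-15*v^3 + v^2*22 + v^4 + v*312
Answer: A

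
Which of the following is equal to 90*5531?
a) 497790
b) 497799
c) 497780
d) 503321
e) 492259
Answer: a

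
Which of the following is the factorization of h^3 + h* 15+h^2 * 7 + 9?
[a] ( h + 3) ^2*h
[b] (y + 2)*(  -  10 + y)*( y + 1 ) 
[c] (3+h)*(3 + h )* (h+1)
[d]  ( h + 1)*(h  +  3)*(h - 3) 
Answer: c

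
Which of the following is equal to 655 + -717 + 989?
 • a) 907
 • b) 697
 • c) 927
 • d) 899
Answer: c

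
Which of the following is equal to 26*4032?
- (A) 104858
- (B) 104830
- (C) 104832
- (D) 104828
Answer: C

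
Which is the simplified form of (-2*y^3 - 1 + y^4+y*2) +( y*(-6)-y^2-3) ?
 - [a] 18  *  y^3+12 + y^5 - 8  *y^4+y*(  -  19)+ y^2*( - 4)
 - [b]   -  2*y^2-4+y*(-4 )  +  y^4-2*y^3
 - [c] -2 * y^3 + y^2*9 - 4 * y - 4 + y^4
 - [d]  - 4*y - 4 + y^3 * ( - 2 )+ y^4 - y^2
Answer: d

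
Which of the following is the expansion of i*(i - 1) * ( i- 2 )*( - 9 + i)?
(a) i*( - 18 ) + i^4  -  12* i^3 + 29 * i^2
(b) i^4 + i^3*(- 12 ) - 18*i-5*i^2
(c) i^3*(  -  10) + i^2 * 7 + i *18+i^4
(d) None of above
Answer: a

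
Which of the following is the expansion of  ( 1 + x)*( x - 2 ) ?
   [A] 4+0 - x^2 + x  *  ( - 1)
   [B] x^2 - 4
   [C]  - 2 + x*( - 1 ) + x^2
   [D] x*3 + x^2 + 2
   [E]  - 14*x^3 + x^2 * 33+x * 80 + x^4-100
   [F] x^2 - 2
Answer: C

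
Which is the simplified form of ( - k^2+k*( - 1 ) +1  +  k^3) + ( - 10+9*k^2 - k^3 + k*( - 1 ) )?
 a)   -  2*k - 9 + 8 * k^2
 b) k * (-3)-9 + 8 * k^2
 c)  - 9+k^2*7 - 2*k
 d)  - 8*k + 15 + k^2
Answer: a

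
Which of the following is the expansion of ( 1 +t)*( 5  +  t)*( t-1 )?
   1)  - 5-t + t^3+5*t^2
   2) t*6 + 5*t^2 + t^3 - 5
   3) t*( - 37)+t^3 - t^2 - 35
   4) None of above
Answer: 1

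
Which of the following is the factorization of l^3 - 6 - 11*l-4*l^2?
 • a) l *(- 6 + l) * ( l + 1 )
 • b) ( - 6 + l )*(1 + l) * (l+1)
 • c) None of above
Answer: b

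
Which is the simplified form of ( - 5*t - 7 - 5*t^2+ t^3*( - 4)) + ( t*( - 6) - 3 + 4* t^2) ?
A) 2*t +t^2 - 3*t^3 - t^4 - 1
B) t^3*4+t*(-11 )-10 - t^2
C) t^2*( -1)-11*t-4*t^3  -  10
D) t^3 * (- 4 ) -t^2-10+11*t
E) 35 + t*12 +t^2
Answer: C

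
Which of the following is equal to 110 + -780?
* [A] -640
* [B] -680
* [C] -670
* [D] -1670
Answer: C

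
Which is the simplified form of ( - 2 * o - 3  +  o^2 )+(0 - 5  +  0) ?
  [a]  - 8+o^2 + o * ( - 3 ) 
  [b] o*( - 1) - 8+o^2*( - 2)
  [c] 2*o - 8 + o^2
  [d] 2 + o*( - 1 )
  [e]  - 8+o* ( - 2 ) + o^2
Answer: e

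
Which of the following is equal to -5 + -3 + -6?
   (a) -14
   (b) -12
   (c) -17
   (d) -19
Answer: a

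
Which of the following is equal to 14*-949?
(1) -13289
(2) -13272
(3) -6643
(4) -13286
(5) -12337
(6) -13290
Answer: 4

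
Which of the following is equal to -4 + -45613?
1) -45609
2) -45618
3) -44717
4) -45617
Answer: 4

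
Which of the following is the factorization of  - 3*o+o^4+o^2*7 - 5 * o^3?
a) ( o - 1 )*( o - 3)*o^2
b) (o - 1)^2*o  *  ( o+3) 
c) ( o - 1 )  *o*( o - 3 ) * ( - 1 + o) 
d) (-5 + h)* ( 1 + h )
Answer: c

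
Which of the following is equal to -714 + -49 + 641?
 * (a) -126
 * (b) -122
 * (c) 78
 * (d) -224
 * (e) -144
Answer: b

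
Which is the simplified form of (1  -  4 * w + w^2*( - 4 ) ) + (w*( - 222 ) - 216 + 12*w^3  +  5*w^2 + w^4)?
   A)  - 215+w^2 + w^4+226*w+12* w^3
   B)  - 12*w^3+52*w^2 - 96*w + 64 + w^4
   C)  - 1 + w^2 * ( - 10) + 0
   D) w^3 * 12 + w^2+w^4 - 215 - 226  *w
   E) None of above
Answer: D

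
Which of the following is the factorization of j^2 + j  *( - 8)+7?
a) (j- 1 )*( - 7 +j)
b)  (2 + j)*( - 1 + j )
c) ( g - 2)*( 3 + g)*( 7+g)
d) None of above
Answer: a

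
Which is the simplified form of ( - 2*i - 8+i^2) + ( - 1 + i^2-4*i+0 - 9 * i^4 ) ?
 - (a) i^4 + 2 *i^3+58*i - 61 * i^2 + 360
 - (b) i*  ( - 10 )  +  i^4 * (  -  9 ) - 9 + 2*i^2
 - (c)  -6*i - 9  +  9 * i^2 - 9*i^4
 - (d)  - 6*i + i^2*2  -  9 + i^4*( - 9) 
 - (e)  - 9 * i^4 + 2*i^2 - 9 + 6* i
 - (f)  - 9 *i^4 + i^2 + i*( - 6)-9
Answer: d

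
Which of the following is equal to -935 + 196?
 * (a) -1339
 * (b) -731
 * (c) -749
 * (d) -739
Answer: d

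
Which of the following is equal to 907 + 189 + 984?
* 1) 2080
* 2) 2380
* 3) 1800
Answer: 1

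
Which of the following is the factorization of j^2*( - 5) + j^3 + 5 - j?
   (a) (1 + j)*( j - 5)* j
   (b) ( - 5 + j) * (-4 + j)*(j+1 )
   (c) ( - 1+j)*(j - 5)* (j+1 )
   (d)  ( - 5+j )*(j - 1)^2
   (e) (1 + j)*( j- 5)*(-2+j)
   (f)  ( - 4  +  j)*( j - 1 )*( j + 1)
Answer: c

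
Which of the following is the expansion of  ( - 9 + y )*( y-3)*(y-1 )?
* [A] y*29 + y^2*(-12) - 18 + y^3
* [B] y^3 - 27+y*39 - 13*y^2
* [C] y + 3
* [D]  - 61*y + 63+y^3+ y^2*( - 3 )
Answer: B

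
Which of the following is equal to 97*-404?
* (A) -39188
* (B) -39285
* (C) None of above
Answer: A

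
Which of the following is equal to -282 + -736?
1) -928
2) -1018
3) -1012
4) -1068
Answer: 2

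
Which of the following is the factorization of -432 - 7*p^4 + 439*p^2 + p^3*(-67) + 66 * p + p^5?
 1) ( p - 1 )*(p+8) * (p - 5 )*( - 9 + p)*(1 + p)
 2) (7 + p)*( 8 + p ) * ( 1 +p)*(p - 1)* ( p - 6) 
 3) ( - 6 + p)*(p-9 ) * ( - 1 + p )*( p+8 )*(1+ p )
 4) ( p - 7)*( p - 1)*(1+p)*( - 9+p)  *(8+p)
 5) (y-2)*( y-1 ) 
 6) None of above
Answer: 3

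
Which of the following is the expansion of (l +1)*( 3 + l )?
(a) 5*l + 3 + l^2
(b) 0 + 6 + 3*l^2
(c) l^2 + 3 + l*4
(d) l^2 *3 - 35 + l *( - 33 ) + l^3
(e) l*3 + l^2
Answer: c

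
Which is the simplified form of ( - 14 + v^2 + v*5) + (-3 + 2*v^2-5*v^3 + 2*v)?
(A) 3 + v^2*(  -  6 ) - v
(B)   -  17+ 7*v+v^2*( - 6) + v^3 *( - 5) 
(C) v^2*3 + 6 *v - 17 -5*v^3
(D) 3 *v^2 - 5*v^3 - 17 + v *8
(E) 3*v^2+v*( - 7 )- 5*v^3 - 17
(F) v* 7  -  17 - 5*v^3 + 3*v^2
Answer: F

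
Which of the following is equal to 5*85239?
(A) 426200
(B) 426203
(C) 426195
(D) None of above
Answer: C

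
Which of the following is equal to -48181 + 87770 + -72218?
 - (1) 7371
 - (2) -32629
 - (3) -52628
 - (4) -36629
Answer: 2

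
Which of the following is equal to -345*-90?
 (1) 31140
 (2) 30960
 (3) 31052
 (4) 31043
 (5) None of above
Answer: 5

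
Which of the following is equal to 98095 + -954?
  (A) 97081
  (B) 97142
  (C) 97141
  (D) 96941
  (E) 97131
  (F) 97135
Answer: C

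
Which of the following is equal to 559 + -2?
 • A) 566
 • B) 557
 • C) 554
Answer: B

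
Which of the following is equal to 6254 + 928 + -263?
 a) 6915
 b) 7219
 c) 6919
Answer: c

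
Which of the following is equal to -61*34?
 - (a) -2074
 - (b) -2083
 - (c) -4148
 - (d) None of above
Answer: a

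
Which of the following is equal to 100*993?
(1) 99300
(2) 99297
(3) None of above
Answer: 1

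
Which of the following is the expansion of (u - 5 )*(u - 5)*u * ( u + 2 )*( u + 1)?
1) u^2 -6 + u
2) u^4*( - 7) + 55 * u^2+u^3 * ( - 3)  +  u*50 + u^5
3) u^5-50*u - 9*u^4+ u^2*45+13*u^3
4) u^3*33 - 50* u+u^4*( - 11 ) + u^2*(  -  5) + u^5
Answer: 2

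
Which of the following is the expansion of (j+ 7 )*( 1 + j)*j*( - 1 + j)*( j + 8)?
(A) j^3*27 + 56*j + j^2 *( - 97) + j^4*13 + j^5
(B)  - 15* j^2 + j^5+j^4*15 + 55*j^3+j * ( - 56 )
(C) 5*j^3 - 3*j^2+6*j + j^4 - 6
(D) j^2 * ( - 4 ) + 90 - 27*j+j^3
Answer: B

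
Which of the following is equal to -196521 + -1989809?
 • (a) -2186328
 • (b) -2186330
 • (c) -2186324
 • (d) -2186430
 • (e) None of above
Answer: b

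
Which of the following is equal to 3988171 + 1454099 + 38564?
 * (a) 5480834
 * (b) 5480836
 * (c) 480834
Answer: a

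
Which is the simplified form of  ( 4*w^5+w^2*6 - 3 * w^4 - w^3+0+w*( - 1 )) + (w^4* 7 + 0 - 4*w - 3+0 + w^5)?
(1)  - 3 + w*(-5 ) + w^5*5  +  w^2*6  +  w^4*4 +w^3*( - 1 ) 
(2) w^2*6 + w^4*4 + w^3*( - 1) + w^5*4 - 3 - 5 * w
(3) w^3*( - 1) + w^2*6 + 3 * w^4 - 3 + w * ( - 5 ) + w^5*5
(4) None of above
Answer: 1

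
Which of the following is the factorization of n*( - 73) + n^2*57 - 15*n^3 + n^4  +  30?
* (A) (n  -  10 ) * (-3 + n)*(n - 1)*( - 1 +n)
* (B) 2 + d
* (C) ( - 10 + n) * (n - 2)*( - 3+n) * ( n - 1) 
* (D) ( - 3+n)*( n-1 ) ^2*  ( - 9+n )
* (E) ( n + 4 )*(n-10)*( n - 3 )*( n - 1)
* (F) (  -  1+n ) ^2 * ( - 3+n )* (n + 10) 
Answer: A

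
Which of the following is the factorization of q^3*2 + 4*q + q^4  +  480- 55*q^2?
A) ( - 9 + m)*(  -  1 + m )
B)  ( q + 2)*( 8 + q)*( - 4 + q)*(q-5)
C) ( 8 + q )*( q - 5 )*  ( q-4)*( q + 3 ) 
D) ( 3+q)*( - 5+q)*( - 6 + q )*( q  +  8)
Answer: C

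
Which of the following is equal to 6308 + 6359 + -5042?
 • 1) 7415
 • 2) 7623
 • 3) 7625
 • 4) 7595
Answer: 3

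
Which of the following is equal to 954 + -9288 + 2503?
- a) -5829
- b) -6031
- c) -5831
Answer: c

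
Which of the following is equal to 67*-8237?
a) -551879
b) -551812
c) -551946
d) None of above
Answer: a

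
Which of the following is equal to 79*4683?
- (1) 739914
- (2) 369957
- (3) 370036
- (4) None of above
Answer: 2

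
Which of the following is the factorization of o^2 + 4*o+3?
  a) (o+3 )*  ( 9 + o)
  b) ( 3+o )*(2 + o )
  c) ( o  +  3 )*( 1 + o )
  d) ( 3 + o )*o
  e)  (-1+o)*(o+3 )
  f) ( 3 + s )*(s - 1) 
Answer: c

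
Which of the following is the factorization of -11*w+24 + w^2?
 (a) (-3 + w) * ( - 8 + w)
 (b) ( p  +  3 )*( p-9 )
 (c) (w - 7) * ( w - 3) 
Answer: a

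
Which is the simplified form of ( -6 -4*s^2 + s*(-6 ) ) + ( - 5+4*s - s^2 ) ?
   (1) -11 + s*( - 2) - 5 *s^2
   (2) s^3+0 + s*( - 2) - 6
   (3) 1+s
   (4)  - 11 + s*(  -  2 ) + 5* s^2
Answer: 1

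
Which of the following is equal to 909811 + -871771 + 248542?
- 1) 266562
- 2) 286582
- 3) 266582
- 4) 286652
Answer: 2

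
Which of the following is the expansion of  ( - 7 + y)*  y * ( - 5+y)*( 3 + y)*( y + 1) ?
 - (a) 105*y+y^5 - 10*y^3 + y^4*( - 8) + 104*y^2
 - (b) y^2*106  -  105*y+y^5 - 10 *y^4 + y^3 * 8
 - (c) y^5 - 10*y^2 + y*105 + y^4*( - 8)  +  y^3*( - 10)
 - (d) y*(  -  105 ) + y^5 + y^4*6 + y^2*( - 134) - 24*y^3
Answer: a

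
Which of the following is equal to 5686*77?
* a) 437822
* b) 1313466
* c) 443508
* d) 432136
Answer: a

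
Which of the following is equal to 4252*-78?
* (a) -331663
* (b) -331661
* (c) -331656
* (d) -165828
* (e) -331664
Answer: c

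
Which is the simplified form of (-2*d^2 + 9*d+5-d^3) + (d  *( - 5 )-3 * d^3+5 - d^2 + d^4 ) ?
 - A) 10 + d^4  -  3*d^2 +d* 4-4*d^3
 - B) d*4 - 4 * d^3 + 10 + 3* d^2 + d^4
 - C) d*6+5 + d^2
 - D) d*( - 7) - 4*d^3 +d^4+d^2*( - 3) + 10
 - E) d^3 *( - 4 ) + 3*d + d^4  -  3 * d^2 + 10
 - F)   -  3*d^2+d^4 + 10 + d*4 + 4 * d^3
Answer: A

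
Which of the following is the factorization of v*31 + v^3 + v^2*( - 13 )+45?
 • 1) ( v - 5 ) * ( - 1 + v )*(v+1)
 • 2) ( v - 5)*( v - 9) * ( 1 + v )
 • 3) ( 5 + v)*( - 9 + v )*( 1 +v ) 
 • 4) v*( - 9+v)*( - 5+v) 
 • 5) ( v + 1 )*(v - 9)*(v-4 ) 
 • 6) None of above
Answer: 2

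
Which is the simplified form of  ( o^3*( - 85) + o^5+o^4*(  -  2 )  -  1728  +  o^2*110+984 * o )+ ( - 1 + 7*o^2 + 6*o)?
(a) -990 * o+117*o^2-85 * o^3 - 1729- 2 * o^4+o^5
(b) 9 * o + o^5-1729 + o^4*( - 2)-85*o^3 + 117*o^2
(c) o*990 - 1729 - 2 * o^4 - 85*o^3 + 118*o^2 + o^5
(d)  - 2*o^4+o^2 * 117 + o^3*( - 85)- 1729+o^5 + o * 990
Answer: d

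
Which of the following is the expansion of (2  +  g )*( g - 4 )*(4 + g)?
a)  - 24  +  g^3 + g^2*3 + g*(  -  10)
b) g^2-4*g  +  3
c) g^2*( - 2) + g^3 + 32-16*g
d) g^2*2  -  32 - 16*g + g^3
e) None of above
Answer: d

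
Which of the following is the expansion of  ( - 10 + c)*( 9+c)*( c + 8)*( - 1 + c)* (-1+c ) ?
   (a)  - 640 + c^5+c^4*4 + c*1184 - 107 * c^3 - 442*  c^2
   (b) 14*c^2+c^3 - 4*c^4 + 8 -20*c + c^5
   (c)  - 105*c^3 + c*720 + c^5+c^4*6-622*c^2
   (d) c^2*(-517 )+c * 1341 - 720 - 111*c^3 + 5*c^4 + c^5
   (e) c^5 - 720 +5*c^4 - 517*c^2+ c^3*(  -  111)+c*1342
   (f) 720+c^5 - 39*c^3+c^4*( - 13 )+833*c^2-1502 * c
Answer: e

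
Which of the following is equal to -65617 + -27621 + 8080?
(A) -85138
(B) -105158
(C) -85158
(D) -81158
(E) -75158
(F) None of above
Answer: C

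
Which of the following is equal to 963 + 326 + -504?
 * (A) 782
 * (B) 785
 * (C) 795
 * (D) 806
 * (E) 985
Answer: B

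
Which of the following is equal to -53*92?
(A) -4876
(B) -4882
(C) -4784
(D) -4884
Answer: A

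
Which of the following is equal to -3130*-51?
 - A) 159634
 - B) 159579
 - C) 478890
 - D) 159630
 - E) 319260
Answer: D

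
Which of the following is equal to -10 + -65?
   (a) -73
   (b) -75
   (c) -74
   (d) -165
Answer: b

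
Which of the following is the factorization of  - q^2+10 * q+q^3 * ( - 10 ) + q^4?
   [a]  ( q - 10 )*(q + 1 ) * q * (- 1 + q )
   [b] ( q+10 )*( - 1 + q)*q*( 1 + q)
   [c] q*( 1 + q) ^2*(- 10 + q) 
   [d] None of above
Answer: a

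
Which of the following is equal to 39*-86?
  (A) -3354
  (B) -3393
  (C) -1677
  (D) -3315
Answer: A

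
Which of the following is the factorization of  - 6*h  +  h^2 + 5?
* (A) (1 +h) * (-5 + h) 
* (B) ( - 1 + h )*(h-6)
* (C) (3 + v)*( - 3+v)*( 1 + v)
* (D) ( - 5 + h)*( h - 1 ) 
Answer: D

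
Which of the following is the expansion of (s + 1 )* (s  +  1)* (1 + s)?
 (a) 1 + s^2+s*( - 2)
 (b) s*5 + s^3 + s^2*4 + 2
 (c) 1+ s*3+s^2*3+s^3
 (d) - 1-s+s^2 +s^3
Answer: c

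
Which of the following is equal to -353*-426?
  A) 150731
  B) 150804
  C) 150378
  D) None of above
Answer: C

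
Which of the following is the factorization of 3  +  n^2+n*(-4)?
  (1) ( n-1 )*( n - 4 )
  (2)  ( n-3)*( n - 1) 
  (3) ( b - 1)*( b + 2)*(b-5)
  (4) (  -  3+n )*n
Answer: 2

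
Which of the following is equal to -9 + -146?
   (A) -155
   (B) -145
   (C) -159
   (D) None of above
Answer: A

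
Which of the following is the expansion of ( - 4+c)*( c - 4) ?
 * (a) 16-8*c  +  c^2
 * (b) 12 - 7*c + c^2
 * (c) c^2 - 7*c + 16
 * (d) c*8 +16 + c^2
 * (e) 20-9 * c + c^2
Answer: a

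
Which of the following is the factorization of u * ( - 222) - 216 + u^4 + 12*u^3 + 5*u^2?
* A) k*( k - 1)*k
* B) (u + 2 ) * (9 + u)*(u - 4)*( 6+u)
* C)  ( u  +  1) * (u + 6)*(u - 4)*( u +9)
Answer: C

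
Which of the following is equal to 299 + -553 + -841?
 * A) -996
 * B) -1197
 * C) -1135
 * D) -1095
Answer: D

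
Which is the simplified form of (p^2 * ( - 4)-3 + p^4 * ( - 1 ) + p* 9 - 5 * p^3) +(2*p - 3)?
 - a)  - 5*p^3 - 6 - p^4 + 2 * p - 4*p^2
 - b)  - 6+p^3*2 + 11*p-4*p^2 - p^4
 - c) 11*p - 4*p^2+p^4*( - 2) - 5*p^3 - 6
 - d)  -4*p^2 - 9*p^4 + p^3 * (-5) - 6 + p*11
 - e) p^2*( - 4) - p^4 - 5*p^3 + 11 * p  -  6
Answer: e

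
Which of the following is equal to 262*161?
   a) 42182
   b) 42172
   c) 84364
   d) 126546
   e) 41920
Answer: a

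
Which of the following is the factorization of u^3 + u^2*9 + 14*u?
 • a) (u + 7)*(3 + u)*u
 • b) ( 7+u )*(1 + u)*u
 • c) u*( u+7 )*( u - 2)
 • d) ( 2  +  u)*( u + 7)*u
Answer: d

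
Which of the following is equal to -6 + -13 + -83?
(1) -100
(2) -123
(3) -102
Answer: 3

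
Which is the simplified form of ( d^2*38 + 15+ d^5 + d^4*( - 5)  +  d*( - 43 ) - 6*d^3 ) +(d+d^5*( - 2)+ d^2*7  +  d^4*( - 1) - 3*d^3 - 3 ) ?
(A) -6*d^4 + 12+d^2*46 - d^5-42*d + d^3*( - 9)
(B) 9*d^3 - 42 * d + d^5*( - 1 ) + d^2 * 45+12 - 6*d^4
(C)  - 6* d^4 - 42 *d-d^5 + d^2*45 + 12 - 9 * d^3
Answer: C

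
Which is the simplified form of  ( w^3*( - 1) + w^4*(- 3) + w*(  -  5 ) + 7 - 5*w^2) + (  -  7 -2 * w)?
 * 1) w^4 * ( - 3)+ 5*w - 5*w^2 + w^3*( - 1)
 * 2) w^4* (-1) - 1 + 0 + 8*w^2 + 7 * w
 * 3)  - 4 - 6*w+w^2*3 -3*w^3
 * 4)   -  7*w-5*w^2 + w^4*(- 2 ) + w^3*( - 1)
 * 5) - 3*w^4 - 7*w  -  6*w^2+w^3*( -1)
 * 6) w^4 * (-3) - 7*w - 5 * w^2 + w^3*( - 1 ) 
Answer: 6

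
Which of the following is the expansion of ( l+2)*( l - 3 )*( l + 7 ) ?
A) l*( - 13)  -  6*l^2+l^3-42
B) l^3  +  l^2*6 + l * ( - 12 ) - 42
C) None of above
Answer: C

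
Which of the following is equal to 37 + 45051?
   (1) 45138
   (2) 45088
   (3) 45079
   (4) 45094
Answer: 2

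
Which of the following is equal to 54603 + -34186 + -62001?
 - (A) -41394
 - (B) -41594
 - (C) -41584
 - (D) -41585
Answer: C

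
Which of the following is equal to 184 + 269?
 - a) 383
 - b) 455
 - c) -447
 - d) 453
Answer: d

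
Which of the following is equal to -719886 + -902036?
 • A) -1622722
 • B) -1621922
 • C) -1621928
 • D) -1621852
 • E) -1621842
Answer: B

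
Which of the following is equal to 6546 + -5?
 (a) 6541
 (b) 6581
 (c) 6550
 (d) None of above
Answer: a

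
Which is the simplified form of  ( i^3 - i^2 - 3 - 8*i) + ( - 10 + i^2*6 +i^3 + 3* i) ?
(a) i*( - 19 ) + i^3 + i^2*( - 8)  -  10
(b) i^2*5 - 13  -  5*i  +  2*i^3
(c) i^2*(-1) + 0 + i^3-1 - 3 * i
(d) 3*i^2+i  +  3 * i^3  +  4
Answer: b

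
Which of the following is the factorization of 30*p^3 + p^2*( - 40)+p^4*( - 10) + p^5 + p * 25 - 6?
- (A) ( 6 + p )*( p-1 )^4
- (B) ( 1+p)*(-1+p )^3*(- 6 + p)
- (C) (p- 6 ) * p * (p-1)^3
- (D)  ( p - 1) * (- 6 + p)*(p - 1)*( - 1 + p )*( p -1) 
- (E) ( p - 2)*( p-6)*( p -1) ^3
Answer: D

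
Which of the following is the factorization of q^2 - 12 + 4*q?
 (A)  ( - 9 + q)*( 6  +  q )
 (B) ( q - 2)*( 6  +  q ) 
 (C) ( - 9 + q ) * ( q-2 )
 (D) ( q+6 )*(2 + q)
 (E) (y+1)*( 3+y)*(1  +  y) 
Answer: B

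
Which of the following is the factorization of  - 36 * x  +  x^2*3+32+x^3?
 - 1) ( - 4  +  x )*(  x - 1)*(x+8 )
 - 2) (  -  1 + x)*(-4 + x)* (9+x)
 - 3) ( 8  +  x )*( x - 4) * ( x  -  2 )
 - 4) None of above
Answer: 1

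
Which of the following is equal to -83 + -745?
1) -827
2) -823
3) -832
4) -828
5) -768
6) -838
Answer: 4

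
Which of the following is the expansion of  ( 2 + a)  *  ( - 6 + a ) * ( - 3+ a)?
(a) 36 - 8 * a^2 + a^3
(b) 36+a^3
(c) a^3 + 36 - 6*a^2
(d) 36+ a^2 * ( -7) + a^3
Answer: d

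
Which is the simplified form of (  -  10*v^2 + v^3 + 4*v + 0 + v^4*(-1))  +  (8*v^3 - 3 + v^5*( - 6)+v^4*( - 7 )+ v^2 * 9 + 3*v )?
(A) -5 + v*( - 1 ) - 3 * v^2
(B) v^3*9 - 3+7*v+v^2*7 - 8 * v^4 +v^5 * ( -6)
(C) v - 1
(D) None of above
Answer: D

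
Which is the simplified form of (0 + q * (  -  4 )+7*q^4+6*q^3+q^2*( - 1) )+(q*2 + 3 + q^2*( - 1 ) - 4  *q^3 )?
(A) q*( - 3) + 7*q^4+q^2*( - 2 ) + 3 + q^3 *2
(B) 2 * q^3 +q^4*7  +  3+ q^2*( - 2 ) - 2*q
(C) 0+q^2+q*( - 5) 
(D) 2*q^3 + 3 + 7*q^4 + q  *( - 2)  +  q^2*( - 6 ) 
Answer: B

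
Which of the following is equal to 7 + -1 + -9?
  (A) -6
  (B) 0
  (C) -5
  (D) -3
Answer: D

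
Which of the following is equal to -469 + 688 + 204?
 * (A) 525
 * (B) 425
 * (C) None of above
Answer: C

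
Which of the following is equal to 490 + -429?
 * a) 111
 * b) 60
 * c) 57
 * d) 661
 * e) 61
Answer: e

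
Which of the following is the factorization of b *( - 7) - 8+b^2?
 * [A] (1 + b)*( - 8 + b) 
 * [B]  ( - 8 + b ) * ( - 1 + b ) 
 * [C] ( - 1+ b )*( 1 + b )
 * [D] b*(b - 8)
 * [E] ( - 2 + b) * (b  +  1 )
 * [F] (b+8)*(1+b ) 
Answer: A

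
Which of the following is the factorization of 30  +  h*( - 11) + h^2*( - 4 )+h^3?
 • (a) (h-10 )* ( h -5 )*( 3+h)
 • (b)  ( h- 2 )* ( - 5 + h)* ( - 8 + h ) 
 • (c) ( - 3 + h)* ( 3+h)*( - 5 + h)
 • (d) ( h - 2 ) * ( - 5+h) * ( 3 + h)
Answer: d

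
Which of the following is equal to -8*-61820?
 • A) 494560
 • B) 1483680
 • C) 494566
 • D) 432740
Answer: A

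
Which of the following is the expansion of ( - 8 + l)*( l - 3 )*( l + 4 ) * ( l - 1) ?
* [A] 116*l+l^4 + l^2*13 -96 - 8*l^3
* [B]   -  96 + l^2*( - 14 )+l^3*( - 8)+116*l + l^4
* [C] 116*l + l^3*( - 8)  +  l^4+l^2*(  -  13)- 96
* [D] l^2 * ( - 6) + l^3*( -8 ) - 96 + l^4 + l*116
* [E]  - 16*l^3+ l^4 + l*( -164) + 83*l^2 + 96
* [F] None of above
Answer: C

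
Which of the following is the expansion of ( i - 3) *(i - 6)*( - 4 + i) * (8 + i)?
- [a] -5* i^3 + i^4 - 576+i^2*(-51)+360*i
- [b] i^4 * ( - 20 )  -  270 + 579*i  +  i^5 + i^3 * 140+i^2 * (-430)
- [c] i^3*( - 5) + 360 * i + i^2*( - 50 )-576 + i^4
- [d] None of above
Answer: c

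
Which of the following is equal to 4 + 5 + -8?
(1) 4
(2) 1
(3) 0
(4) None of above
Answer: 2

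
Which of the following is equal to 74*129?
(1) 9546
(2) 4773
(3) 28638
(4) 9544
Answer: 1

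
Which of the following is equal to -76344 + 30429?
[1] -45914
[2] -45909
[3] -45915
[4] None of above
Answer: 3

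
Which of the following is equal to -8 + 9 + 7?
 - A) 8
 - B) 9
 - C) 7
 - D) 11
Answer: A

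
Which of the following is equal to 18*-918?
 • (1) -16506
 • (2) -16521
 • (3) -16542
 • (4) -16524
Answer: 4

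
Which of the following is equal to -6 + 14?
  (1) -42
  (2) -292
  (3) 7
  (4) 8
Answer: 4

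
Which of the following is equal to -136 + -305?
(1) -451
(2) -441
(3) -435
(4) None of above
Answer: 2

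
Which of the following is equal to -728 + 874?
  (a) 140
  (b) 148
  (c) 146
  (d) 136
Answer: c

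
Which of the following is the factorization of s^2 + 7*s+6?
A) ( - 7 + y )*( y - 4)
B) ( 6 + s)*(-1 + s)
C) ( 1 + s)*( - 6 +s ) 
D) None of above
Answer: D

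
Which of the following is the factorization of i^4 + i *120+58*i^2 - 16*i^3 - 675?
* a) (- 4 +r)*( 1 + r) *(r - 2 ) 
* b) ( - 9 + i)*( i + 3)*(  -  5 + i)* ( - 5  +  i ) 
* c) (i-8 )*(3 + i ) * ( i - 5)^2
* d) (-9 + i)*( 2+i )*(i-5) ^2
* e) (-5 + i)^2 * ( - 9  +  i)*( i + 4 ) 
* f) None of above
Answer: b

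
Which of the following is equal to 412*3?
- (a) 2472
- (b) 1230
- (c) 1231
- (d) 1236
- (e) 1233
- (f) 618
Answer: d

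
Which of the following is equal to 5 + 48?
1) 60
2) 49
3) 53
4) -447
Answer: 3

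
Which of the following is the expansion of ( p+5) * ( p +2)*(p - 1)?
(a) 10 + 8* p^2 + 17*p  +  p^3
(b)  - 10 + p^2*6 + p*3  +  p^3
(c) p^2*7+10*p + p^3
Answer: b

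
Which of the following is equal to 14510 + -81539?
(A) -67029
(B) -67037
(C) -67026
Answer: A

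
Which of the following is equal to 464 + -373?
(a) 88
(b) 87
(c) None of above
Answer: c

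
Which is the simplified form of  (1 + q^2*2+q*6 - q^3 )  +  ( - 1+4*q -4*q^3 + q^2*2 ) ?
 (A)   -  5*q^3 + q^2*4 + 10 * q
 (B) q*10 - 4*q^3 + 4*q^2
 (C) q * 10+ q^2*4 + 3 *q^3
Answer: A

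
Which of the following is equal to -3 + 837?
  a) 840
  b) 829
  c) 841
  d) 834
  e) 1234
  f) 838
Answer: d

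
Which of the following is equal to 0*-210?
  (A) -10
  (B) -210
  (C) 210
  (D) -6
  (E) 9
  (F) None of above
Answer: F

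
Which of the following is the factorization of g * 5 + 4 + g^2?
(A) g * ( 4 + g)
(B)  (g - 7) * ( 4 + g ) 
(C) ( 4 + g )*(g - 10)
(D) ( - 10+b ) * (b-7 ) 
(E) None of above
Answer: E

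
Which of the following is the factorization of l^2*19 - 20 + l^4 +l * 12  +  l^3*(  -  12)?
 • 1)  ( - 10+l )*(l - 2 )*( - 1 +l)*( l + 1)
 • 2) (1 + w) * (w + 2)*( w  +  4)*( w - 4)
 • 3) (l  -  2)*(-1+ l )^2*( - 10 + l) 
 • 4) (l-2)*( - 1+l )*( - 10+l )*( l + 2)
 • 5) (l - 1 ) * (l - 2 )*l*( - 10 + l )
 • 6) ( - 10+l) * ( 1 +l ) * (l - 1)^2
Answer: 1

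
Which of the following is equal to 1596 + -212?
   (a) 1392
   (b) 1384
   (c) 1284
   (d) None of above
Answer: b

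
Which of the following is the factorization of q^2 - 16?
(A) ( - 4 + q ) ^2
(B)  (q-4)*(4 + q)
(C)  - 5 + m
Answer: B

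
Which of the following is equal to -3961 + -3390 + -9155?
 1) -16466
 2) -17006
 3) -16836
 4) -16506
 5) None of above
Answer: 4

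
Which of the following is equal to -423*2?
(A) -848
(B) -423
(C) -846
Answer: C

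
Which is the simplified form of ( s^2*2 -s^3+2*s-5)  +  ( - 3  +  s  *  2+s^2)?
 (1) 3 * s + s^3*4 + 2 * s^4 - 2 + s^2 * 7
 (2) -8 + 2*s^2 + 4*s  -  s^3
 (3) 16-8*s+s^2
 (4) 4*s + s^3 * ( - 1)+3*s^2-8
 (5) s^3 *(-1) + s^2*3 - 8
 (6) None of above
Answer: 4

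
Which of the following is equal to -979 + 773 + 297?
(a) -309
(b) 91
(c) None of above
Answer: b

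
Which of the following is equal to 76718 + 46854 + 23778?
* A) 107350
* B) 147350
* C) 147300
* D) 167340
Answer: B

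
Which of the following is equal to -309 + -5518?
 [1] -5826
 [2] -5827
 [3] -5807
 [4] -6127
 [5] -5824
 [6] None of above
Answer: 2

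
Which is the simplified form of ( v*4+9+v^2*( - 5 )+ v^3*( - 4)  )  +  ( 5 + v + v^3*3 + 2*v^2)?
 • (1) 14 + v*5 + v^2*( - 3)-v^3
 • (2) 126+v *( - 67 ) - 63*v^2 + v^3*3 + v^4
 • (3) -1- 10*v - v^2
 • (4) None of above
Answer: 1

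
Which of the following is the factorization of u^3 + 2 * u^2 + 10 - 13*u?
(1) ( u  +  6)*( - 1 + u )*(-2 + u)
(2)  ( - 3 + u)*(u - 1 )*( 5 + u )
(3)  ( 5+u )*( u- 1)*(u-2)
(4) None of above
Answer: 3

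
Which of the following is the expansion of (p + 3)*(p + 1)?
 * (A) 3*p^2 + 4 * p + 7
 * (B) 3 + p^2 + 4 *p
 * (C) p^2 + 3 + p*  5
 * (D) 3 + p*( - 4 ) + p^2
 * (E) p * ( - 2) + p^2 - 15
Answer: B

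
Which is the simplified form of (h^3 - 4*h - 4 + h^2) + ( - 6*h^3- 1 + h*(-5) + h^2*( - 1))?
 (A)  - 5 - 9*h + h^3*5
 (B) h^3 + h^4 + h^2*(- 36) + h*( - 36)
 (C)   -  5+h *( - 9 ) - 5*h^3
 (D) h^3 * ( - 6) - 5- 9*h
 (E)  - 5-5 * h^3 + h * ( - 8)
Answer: C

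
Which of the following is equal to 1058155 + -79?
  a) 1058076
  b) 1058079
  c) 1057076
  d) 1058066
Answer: a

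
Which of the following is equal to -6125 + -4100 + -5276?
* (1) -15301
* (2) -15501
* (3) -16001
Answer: 2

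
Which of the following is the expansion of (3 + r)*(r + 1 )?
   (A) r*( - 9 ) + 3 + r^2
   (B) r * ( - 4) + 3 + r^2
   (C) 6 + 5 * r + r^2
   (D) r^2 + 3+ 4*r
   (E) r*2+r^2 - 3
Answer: D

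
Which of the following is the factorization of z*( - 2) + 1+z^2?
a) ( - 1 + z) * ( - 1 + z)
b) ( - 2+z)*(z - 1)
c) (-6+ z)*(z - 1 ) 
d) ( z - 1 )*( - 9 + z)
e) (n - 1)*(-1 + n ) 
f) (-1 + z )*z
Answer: a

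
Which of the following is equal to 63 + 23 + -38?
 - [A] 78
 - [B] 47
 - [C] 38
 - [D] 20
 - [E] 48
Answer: E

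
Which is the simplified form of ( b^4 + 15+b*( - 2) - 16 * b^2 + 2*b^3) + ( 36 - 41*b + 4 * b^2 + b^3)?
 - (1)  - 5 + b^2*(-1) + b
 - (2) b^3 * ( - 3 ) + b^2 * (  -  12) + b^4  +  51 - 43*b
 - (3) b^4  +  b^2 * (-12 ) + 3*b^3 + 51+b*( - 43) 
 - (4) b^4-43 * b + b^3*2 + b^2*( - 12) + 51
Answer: 3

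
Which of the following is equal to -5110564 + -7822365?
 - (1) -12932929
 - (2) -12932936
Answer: 1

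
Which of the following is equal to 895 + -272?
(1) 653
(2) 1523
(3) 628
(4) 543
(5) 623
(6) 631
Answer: 5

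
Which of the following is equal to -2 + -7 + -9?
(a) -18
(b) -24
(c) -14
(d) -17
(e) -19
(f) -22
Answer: a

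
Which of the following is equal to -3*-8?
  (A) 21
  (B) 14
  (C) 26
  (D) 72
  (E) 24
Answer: E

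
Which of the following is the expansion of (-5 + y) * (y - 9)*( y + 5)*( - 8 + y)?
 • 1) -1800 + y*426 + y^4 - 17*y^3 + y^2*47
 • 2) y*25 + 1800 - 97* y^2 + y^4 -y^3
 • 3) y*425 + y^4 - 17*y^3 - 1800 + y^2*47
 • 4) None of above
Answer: 3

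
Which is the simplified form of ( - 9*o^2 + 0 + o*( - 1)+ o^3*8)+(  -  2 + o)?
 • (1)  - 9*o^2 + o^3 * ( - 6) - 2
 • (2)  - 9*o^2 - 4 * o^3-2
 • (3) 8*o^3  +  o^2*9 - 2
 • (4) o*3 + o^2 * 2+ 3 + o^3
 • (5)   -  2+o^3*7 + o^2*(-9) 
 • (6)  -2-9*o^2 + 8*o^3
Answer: 6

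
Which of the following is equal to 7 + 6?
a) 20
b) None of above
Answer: b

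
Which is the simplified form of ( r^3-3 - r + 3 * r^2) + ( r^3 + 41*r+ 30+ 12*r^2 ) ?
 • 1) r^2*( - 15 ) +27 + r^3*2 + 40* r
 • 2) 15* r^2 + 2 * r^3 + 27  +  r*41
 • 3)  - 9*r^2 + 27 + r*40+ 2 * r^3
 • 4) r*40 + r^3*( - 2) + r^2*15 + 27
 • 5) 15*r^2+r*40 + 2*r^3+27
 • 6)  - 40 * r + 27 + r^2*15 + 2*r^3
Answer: 5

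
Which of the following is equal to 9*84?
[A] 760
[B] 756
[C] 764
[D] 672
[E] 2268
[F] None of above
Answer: B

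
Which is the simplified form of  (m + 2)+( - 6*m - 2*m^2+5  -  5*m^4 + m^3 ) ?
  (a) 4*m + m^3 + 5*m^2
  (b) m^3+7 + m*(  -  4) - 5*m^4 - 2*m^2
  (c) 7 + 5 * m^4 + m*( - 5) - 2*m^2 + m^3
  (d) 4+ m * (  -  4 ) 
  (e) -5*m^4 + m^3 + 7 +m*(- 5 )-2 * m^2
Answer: e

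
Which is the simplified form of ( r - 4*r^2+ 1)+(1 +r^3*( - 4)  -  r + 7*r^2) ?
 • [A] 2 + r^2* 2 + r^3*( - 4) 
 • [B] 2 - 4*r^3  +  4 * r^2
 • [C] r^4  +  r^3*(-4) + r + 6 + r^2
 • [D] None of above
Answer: D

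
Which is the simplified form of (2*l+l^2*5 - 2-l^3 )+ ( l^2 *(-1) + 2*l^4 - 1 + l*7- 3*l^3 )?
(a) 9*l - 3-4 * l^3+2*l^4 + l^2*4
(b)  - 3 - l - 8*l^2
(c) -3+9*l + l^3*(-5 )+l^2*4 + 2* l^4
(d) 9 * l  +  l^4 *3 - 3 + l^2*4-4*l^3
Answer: a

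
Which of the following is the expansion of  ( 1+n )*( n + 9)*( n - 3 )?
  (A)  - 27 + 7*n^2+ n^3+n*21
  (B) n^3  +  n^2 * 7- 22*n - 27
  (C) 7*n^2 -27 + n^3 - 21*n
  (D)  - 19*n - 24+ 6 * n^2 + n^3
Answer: C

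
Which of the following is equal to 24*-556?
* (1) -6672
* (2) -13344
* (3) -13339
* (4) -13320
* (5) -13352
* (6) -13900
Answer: 2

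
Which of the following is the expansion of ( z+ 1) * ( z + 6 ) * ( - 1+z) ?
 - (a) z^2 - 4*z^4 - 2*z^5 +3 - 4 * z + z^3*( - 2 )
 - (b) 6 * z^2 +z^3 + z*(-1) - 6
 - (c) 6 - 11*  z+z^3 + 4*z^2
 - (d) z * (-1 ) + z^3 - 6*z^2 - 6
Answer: b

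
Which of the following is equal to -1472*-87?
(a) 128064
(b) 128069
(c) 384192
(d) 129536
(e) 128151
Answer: a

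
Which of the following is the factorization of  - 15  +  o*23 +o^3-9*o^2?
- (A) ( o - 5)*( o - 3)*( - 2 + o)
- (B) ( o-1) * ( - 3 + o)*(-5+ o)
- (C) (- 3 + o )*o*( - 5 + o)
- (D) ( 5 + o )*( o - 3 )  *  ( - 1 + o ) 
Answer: B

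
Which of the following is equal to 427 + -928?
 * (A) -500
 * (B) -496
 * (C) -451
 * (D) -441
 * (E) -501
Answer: E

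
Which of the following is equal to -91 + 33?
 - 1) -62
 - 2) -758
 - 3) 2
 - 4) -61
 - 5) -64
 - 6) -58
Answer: 6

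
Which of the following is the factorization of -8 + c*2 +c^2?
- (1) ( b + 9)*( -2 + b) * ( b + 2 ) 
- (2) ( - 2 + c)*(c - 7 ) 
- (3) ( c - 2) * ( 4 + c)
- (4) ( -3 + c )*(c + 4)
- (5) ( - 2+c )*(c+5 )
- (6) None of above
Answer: 3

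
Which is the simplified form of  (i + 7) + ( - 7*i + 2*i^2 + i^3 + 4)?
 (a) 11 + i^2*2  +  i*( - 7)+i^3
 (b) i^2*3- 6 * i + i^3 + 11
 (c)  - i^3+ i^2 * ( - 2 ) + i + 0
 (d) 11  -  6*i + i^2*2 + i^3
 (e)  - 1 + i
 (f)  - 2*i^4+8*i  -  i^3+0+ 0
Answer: d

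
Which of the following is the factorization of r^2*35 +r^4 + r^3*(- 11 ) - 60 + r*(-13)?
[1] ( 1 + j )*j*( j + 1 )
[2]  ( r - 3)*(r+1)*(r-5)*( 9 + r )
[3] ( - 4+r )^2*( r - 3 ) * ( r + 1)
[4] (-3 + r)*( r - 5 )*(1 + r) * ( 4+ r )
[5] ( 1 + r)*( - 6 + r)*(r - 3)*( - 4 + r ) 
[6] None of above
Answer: 6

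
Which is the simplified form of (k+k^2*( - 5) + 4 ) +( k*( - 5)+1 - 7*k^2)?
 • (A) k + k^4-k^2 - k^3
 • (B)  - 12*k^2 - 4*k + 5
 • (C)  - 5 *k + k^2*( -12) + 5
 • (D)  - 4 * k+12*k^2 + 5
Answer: B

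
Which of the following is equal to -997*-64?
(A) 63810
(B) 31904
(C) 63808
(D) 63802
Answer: C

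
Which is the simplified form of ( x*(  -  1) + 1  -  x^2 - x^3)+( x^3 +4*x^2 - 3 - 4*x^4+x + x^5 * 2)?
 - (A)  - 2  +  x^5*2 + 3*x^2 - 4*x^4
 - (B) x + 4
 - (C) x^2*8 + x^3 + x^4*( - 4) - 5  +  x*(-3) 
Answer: A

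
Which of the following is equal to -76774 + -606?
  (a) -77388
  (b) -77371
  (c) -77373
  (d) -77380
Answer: d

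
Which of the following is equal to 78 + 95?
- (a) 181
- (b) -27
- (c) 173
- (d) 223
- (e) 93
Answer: c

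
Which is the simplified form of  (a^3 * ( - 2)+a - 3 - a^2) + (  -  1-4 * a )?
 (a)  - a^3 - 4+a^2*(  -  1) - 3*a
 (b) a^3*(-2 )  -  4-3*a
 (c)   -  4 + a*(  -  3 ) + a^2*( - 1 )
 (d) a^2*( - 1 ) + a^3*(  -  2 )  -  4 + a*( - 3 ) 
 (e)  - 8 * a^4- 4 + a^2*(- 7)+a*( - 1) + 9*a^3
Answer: d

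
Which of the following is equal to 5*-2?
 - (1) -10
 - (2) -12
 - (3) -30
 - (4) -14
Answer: 1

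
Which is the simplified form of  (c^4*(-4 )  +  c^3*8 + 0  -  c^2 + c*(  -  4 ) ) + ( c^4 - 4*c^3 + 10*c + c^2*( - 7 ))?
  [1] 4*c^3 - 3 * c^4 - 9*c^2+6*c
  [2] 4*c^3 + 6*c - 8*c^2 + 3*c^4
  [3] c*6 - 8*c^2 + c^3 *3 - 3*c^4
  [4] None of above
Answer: 4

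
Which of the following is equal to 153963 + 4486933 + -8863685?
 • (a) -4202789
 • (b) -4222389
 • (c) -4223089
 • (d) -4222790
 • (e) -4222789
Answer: e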